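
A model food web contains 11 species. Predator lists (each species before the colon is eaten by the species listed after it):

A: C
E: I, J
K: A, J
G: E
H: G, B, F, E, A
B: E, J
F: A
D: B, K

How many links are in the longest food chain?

One longest chain: H → G → E → I.
It has 4 species and 3 links.

3 links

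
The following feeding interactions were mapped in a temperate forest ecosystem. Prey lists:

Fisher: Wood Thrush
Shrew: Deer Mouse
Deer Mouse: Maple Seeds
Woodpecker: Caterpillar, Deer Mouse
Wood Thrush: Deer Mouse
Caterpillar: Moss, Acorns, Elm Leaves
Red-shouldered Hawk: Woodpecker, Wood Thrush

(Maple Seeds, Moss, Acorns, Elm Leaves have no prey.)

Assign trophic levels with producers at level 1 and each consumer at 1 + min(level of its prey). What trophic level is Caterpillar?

Trophic level 2

Moss is a producer → level 1.
Caterpillar eats Moss → level 2.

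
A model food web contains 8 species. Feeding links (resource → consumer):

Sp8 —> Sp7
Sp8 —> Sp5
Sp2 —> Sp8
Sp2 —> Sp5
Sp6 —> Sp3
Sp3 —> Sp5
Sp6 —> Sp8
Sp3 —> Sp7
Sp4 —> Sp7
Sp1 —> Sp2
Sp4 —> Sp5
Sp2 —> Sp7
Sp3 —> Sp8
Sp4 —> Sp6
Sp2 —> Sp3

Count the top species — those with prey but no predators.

2

Top species (has prey, but nothing eats it): Sp7, Sp5.
Count: 2.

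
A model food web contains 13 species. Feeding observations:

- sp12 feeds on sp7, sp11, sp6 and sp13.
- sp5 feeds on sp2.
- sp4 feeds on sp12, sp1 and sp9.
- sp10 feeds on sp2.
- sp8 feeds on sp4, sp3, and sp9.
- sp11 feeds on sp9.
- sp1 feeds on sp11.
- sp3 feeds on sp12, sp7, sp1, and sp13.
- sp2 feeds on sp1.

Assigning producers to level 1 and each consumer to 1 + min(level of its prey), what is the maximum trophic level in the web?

Producers (level 1): sp6, sp7, sp9, sp13.
Following each consumer down to its lowest-level prey: sp9 → sp11 → sp1 → sp2 → sp10 (levels 1 through 5).
All prey of sp10 (sp2 4) are at level 4 or above, so sp10 is at level 1 + 4 = 5.
Every consumer has at least one prey at level 4 or below, so none exceeds level 5.

5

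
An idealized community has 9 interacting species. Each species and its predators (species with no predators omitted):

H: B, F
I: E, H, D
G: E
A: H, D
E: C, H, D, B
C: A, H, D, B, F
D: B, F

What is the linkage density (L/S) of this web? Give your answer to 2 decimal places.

There are L = 19 links among S = 9 species.
L/S = 19/9 = 2.1111 ≈ 2.11.

L/S = 2.11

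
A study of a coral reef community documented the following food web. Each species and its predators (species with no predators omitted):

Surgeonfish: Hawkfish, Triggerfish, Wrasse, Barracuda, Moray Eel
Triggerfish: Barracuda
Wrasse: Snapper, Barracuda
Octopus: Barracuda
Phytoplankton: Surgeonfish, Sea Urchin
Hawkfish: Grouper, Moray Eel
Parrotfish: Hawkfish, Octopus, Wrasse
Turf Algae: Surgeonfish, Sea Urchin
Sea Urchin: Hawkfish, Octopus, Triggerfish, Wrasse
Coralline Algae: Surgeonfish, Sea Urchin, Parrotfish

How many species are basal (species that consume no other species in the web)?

3

Basal species (no prey listed): Coralline Algae, Phytoplankton, Turf Algae.
Count: 3.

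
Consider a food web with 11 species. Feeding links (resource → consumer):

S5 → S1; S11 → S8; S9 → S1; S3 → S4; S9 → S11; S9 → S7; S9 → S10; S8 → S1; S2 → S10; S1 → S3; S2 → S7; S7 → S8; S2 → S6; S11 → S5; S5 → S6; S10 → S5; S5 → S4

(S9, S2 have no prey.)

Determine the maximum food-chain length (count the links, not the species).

5 links

One longest chain: S9 → S11 → S5 → S1 → S3 → S4.
It has 6 species and 5 links.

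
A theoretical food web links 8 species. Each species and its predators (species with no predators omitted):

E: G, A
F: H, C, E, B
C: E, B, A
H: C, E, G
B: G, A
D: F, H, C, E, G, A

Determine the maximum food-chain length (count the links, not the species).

One longest chain: D → F → H → C → E → G.
It has 6 species and 5 links.

5 links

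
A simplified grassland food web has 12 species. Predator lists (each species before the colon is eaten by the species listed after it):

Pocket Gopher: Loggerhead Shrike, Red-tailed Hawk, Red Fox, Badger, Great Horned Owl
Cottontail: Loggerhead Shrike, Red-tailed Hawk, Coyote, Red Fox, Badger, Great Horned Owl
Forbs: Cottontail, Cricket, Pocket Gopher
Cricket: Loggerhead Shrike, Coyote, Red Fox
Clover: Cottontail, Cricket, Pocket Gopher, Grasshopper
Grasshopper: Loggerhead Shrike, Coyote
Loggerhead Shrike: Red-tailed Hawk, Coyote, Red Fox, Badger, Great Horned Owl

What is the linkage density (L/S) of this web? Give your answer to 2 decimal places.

L/S = 2.33

There are L = 28 links among S = 12 species.
L/S = 28/12 = 2.3333 ≈ 2.33.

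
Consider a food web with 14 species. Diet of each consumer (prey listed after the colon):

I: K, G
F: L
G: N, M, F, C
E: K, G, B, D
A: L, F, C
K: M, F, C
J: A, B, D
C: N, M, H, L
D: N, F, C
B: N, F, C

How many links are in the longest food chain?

3 links

One longest chain: L → F → B → J.
It has 4 species and 3 links.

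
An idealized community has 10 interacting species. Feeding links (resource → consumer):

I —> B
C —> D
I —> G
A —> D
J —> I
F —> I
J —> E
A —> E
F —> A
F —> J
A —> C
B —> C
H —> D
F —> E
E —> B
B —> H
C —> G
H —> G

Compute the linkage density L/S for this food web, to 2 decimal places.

There are L = 18 links among S = 10 species.
L/S = 18/10 = 1.8000 ≈ 1.80.

L/S = 1.80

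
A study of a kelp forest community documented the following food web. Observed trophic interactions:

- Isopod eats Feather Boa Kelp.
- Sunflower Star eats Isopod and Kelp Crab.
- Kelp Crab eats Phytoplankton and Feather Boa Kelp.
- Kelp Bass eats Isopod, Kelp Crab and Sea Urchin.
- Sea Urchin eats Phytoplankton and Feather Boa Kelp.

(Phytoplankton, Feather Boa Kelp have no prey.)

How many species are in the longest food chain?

3 species

One longest chain: Feather Boa Kelp → Isopod → Sunflower Star.
It has 3 species and 2 links.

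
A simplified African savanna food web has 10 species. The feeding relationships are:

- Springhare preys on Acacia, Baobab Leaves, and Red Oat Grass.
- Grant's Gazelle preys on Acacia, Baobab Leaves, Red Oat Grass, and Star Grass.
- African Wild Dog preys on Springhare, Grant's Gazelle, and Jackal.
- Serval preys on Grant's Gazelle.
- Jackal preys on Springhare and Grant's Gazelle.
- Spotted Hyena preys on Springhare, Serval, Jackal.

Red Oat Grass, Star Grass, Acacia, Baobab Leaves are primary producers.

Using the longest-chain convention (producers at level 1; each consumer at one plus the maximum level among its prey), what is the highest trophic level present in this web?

4

Producers (level 1): Red Oat Grass, Star Grass, Acacia, Baobab Leaves.
Red Oat Grass → Springhare → Jackal → Spotted Hyena gives Spotted Hyena level 4.
No species has a prey at level 4, so no species reaches level 5.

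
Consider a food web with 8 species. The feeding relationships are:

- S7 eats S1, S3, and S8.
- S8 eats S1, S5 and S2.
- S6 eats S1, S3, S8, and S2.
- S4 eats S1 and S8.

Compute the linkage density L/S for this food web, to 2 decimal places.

There are L = 12 links among S = 8 species.
L/S = 12/8 = 1.5000 ≈ 1.50.

L/S = 1.50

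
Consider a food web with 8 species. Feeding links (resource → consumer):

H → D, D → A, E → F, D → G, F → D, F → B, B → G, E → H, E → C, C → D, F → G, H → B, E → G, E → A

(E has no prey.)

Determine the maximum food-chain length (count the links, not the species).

One longest chain: E → H → D → A.
It has 4 species and 3 links.

3 links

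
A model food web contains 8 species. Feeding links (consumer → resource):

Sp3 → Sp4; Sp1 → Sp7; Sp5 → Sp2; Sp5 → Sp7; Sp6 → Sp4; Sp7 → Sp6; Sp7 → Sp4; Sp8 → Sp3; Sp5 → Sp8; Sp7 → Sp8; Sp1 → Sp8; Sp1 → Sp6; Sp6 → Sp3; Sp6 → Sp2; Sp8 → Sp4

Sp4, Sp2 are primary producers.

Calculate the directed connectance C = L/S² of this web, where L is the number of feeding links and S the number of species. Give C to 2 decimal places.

The web has S = 8 species and L = 15 feeding links.
C = L / S² = 15 / 64 = 0.2344 ≈ 0.23.

C = 0.23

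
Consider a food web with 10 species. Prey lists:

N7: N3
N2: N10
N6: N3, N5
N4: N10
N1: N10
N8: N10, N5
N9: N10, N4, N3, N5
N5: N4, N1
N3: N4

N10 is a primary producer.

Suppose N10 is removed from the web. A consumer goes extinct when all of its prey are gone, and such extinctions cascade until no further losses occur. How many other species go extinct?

9

Remove N10.
Round 1: N4 (all prey gone), N2 (all prey gone), N1 (all prey gone) → extinct.
Round 2: N3 (all prey gone), N5 (all prey gone) → extinct.
Round 3: N8 (all prey gone), N6 (all prey gone), N7 (all prey gone), N9 (all prey gone) → extinct.
No further losses. Total secondary extinctions: 9.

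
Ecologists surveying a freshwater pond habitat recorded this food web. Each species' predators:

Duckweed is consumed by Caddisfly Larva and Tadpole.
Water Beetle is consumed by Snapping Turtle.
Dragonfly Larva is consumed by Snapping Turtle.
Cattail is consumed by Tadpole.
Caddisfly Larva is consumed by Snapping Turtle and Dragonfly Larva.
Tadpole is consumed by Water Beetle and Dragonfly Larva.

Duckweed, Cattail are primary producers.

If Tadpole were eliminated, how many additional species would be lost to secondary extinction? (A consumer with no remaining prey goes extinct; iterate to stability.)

1

Remove Tadpole.
Round 1: Water Beetle (all prey gone) → extinct.
No further losses. Total secondary extinctions: 1.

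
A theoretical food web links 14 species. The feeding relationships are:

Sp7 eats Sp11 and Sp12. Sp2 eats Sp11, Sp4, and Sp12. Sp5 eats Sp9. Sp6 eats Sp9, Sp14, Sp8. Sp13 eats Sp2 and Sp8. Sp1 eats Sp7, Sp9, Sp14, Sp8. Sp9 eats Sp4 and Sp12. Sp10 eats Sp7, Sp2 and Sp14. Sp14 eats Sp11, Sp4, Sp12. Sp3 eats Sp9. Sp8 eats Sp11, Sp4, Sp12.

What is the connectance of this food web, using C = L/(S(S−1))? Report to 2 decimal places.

The web has S = 14 species and L = 27 feeding links.
C = L / (S(S−1)) = 27 / 182 = 0.1484 ≈ 0.15.

C = 0.15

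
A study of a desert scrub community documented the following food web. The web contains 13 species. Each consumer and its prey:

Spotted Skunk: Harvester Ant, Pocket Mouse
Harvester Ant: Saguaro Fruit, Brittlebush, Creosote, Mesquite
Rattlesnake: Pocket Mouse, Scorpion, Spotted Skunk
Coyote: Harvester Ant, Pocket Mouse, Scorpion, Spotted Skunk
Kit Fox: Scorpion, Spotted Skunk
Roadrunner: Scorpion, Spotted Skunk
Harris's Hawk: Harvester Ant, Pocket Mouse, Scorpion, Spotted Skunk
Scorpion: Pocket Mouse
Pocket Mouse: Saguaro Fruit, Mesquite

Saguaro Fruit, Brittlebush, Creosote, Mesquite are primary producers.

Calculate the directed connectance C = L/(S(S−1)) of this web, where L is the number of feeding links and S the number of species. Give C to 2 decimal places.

C = 0.15

The web has S = 13 species and L = 24 feeding links.
C = L / (S(S−1)) = 24 / 156 = 0.1538 ≈ 0.15.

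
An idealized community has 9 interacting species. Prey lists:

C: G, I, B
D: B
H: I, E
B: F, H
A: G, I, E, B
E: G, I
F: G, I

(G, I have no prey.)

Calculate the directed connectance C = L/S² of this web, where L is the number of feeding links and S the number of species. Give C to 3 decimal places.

The web has S = 9 species and L = 16 feeding links.
C = L / S² = 16 / 81 = 0.1975 ≈ 0.198.

C = 0.198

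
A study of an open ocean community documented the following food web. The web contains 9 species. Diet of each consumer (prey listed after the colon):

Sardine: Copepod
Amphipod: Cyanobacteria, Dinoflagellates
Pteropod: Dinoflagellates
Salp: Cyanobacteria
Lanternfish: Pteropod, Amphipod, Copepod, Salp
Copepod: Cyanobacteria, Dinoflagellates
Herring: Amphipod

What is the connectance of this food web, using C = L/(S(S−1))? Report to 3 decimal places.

The web has S = 9 species and L = 12 feeding links.
C = L / (S(S−1)) = 12 / 72 = 0.1667 ≈ 0.167.

C = 0.167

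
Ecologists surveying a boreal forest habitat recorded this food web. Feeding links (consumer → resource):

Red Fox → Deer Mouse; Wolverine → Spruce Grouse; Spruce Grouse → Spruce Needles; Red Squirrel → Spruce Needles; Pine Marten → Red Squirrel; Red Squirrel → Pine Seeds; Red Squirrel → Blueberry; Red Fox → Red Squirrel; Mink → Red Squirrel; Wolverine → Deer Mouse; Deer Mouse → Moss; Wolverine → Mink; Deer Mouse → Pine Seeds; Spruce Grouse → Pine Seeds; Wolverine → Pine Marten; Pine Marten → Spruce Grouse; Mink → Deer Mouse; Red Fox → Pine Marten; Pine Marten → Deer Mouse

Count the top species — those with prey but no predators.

2

Top species (has prey, but nothing eats it): Red Fox, Wolverine.
Count: 2.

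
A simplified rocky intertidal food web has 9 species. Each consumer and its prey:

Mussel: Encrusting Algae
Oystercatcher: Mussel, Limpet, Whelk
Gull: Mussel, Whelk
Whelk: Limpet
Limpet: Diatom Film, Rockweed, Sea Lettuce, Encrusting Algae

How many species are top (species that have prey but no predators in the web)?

2

Top species (has prey, but nothing eats it): Gull, Oystercatcher.
Count: 2.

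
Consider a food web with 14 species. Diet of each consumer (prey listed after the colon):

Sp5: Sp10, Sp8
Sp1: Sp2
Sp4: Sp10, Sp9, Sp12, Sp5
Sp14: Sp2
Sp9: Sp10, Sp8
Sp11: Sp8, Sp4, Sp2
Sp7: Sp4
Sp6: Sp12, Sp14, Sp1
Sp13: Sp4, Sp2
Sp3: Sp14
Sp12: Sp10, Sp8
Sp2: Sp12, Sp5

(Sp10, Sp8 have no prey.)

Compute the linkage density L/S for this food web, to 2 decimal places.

There are L = 24 links among S = 14 species.
L/S = 24/14 = 1.7143 ≈ 1.71.

L/S = 1.71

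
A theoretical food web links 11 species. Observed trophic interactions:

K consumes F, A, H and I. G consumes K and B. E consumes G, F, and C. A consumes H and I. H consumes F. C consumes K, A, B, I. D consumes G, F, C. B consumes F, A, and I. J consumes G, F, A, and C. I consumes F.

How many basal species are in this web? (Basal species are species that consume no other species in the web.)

Basal species (no prey listed): F.
Count: 1.

1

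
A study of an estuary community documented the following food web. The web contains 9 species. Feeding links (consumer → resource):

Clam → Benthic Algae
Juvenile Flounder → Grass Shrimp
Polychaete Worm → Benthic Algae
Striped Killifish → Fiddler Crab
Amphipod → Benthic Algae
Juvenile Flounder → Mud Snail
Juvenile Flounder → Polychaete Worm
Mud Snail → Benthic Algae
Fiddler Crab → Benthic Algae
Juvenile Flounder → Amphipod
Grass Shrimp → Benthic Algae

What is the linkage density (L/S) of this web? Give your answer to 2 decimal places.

L/S = 1.22

There are L = 11 links among S = 9 species.
L/S = 11/9 = 1.2222 ≈ 1.22.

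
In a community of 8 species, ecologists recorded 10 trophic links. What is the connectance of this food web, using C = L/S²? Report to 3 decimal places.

C = 0.156

The web has S = 8 species and L = 10 feeding links.
C = L / S² = 10 / 64 = 0.1562 ≈ 0.156.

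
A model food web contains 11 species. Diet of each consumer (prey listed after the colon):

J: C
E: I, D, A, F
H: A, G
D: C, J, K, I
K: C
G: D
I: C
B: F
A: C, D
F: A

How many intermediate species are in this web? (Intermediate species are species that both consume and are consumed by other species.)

Intermediate species (has both prey and predators): J, K, I, D, A, G, F.
Count: 7.

7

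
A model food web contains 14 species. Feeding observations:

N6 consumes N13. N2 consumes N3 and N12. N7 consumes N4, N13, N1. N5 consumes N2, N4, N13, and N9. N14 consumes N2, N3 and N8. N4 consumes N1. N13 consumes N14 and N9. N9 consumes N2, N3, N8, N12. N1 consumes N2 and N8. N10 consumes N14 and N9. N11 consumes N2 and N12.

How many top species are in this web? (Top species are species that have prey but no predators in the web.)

Top species (has prey, but nothing eats it): N11, N10, N7, N5, N6.
Count: 5.

5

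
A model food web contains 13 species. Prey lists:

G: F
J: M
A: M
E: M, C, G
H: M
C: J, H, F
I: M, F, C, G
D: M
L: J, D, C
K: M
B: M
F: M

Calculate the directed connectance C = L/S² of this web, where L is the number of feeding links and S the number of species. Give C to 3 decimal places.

C = 0.124

The web has S = 13 species and L = 21 feeding links.
C = L / S² = 21 / 169 = 0.1243 ≈ 0.124.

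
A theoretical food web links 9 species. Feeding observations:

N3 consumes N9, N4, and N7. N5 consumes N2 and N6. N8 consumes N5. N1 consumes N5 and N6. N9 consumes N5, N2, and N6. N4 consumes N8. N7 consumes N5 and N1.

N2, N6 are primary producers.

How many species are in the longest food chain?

5 species

One longest chain: N2 → N5 → N1 → N7 → N3.
It has 5 species and 4 links.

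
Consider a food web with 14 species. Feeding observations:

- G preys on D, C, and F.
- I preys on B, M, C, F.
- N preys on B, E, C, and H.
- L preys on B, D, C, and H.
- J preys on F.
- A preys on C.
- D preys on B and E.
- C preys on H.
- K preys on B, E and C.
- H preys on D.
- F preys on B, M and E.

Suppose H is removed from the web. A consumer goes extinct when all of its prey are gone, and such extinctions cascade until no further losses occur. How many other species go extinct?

2

Remove H.
Round 1: C (all prey gone) → extinct.
Round 2: A (all prey gone) → extinct.
No further losses. Total secondary extinctions: 2.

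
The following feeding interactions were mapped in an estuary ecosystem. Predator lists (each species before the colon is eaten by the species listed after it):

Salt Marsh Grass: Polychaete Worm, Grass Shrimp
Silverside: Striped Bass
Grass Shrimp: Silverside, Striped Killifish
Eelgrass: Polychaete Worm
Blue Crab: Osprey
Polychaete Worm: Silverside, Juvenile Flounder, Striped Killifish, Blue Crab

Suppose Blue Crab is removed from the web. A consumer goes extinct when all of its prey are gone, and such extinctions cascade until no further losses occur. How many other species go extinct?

1

Remove Blue Crab.
Round 1: Osprey (all prey gone) → extinct.
No further losses. Total secondary extinctions: 1.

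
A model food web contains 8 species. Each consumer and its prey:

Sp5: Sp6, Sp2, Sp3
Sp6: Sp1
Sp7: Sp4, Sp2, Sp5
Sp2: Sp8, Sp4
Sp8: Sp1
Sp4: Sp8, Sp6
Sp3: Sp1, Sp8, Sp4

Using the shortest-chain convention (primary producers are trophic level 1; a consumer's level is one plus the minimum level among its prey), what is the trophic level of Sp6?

Trophic level 2

Sp1 is a producer → level 1.
Sp6 eats Sp1 → level 2.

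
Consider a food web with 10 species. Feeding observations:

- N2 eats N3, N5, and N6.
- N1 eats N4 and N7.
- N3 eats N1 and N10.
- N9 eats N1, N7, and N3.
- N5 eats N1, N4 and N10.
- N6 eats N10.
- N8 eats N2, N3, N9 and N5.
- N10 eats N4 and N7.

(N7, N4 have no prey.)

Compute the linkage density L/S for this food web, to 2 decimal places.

There are L = 20 links among S = 10 species.
L/S = 20/10 = 2.0000 ≈ 2.00.

L/S = 2.00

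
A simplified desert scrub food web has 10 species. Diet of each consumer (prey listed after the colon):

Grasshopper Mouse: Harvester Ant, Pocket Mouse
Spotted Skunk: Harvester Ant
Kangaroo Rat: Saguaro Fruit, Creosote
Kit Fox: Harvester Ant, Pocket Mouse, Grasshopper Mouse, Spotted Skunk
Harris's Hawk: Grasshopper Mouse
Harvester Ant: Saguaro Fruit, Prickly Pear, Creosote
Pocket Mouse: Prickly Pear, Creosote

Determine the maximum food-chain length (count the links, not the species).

3 links

One longest chain: Saguaro Fruit → Harvester Ant → Grasshopper Mouse → Harris's Hawk.
It has 4 species and 3 links.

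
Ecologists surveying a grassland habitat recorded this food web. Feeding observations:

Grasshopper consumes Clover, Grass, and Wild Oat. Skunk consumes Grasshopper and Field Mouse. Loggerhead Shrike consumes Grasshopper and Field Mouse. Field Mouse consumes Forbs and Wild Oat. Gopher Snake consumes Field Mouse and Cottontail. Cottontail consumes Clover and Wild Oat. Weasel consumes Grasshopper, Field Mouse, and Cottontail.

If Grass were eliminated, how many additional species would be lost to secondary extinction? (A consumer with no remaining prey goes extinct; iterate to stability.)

Remove Grass.
Every predator of it retains at least one other prey: Grasshopper still has Clover, Wild Oat.
No consumer loses all prey, so no secondary extinctions occur.

0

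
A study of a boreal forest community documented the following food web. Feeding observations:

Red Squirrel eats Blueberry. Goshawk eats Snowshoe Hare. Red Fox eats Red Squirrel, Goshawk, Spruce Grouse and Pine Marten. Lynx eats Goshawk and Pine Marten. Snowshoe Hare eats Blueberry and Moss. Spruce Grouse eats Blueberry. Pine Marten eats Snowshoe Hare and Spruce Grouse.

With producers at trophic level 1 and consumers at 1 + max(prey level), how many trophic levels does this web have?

Producers (level 1): Moss, Blueberry.
Moss → Snowshoe Hare → Pine Marten → Lynx gives Lynx level 4.
No species has a prey at level 4, so no species reaches level 5.

4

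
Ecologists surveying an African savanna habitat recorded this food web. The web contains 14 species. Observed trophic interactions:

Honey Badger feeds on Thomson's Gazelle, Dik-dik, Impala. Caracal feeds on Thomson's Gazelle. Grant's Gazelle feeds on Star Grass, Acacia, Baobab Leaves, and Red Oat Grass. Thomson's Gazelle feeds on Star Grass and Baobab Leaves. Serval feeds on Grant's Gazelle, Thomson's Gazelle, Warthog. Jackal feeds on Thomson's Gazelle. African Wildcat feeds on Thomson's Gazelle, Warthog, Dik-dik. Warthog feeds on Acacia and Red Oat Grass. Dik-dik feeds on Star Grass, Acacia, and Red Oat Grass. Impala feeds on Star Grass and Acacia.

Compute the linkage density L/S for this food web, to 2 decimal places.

L/S = 1.71

There are L = 24 links among S = 14 species.
L/S = 24/14 = 1.7143 ≈ 1.71.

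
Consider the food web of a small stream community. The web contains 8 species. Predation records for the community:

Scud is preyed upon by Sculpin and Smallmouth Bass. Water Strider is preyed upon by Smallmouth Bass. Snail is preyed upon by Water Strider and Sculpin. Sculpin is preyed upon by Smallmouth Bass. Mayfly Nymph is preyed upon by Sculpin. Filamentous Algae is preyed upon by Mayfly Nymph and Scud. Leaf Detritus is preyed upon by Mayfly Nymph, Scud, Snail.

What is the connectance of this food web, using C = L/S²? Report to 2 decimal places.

C = 0.19

The web has S = 8 species and L = 12 feeding links.
C = L / S² = 12 / 64 = 0.1875 ≈ 0.19.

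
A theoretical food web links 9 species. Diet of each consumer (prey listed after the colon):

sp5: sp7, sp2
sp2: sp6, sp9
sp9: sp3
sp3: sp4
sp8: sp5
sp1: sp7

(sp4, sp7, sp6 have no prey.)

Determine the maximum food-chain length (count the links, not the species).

5 links

One longest chain: sp4 → sp3 → sp9 → sp2 → sp5 → sp8.
It has 6 species and 5 links.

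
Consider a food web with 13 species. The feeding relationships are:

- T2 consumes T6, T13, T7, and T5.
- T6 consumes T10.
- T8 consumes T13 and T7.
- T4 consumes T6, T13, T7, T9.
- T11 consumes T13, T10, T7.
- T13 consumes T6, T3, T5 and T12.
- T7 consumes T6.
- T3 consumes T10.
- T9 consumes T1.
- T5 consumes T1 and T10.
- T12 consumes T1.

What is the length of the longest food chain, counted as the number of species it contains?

One longest chain: T10 → T6 → T7 → T8.
It has 4 species and 3 links.

4 species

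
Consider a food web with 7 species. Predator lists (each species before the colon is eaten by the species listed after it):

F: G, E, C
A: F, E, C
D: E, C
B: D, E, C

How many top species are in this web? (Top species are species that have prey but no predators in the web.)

Top species (has prey, but nothing eats it): G, E, C.
Count: 3.

3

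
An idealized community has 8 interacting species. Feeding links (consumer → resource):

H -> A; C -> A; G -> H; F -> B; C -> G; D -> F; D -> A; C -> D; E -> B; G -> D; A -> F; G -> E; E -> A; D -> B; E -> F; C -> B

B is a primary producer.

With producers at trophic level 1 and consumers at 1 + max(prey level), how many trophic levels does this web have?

Producers (level 1): B.
B → F → A → H → G → C gives C level 6.
No species has a prey at level 6, so no species reaches level 7.

6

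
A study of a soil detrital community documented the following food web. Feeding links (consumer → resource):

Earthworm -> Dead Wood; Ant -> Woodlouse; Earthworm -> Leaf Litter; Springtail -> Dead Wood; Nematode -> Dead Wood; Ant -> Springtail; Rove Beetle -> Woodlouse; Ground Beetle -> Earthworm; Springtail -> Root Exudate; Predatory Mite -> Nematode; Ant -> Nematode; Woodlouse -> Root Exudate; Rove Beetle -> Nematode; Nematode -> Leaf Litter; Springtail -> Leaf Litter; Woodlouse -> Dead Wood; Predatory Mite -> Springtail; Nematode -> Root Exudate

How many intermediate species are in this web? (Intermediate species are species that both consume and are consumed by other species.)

Intermediate species (has both prey and predators): Earthworm, Woodlouse, Springtail, Nematode.
Count: 4.

4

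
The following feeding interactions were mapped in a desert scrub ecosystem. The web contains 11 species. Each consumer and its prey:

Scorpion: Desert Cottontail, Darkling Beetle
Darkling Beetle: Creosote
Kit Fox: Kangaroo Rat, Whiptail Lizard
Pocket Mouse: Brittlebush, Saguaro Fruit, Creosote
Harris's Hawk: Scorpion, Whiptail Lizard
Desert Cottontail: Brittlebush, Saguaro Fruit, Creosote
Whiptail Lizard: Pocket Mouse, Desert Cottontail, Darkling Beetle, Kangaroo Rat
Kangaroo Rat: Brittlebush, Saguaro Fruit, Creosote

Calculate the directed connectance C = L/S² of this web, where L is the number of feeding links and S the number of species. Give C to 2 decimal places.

C = 0.17

The web has S = 11 species and L = 20 feeding links.
C = L / S² = 20 / 121 = 0.1653 ≈ 0.17.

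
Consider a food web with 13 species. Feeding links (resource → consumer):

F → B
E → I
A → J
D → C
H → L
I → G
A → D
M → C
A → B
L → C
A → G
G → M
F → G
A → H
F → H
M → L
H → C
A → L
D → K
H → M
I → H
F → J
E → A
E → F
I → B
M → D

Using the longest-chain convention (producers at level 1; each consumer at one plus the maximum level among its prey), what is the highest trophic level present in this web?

Producers (level 1): E.
E → F → G → M → L → C gives C level 6.
No species has a prey at level 6, so no species reaches level 7.

6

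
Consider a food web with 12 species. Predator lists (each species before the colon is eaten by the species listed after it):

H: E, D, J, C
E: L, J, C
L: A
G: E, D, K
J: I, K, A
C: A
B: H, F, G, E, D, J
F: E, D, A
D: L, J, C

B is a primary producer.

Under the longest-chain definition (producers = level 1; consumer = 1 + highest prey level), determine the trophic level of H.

Trophic level 2

B is a producer → level 1.
H eats B → level 2.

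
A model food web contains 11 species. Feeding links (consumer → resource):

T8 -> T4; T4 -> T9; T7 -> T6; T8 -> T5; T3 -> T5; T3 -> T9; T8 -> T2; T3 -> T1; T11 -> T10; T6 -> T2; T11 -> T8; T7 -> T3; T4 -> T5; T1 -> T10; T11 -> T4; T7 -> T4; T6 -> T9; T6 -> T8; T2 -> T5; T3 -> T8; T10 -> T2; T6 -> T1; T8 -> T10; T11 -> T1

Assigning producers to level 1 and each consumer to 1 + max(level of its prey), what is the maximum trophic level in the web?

6

Producers (level 1): T5, T9.
T5 → T2 → T10 → T1 → T6 → T7 gives T7 level 6.
No species has a prey at level 6, so no species reaches level 7.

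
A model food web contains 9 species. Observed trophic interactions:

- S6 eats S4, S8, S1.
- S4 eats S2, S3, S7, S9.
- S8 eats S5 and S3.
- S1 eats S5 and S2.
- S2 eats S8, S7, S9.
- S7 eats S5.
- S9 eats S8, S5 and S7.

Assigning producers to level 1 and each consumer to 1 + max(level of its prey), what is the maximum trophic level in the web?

6

Producers (level 1): S3, S5.
S3 → S8 → S9 → S2 → S4 → S6 gives S6 level 6.
No species has a prey at level 6, so no species reaches level 7.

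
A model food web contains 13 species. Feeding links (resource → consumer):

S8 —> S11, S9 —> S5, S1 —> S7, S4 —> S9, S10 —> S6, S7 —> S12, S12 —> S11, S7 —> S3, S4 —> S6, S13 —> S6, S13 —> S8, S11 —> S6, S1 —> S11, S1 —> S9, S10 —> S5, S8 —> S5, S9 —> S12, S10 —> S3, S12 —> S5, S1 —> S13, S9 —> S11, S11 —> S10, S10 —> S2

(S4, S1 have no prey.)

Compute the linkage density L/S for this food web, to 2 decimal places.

There are L = 23 links among S = 13 species.
L/S = 23/13 = 1.7692 ≈ 1.77.

L/S = 1.77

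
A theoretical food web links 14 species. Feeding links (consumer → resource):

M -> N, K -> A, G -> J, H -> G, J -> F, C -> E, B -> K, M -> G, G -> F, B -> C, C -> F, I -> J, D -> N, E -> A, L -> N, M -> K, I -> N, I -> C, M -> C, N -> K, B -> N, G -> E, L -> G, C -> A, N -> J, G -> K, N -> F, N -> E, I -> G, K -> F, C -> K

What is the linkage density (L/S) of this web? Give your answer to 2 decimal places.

L/S = 2.21

There are L = 31 links among S = 14 species.
L/S = 31/14 = 2.2143 ≈ 2.21.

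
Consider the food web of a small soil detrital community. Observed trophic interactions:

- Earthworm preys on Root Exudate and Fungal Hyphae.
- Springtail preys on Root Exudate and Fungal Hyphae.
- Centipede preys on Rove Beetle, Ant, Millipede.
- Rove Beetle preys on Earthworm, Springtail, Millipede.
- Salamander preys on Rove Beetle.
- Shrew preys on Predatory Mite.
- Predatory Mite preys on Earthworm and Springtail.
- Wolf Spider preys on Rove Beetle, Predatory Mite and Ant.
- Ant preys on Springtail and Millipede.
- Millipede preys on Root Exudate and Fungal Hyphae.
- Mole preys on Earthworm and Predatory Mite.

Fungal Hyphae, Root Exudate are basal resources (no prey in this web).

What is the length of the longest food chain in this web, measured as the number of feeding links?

3 links

One longest chain: Fungal Hyphae → Millipede → Rove Beetle → Salamander.
It has 4 species and 3 links.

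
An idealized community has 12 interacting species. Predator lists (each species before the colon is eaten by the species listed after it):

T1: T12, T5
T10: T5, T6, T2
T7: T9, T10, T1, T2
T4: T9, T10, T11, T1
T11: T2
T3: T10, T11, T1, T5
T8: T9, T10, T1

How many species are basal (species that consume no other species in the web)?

Basal species (no prey listed): T8, T3, T4, T7.
Count: 4.

4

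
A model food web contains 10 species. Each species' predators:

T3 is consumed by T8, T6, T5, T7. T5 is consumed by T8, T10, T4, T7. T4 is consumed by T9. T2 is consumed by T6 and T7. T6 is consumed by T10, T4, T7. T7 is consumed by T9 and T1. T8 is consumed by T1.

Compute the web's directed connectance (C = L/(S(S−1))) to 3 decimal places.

C = 0.189

The web has S = 10 species and L = 17 feeding links.
C = L / (S(S−1)) = 17 / 90 = 0.1889 ≈ 0.189.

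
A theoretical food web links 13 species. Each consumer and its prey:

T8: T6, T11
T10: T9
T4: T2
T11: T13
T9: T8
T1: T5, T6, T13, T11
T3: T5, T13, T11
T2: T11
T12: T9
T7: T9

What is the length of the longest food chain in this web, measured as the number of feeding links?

4 links

One longest chain: T13 → T11 → T8 → T9 → T7.
It has 5 species and 4 links.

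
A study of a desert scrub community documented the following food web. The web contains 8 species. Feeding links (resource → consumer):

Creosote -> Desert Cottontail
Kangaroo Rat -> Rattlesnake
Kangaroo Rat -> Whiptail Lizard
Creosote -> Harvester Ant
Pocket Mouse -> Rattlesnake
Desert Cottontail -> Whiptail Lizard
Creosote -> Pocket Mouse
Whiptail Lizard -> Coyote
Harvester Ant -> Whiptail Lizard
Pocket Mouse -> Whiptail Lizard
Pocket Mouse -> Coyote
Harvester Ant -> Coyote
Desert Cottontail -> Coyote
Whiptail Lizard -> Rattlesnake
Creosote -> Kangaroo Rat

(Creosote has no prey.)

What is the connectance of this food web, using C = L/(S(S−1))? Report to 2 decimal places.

The web has S = 8 species and L = 15 feeding links.
C = L / (S(S−1)) = 15 / 56 = 0.2679 ≈ 0.27.

C = 0.27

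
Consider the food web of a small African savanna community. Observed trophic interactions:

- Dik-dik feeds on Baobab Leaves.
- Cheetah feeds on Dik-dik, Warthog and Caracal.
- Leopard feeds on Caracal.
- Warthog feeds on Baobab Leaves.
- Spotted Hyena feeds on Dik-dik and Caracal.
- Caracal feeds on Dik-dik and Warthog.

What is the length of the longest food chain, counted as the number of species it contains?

One longest chain: Baobab Leaves → Dik-dik → Caracal → Spotted Hyena.
It has 4 species and 3 links.

4 species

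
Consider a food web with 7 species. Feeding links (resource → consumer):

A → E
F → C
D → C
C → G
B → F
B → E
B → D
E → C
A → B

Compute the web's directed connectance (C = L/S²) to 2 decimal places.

The web has S = 7 species and L = 9 feeding links.
C = L / S² = 9 / 49 = 0.1837 ≈ 0.18.

C = 0.18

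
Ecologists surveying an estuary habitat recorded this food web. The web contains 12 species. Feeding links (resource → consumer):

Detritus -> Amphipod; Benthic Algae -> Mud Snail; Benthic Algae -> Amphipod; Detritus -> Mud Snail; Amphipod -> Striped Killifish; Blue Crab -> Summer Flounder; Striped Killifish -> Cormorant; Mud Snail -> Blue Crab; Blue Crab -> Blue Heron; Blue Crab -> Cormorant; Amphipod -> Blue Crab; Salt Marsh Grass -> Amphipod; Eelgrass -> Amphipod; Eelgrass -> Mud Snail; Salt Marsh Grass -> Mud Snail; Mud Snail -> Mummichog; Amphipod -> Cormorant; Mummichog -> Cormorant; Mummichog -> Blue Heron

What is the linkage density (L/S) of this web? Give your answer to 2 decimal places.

There are L = 19 links among S = 12 species.
L/S = 19/12 = 1.5833 ≈ 1.58.

L/S = 1.58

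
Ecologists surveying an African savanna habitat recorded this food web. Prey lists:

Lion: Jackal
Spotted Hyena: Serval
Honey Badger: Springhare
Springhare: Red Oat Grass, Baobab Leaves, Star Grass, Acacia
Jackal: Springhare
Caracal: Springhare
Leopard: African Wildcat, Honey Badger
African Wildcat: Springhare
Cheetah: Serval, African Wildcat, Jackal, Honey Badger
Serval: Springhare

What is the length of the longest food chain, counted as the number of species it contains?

4 species

One longest chain: Red Oat Grass → Springhare → Serval → Spotted Hyena.
It has 4 species and 3 links.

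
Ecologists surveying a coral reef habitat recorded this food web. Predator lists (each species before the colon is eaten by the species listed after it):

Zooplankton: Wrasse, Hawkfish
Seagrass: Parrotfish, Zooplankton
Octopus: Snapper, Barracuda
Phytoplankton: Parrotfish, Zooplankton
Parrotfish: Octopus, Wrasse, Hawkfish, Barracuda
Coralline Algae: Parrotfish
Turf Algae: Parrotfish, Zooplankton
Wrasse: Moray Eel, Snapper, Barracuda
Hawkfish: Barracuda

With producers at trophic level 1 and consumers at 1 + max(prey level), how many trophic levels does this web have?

4

Producers (level 1): Phytoplankton, Seagrass, Coralline Algae, Turf Algae.
Phytoplankton → Parrotfish → Hawkfish → Barracuda gives Barracuda level 4.
No species has a prey at level 4, so no species reaches level 5.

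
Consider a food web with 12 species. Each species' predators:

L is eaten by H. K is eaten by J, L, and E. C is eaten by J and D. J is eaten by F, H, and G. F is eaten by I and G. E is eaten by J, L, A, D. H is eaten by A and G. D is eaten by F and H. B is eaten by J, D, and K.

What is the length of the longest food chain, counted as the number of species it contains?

One longest chain: B → K → E → J → H → G.
It has 6 species and 5 links.

6 species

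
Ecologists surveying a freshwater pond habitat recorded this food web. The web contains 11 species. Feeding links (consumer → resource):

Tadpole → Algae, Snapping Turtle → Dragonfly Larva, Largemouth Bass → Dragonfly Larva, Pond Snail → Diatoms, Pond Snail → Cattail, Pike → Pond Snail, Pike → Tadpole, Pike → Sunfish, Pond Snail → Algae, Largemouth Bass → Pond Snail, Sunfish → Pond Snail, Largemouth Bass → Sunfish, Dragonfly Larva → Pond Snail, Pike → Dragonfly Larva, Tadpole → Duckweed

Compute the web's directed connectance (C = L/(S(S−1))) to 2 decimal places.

The web has S = 11 species and L = 15 feeding links.
C = L / (S(S−1)) = 15 / 110 = 0.1364 ≈ 0.14.

C = 0.14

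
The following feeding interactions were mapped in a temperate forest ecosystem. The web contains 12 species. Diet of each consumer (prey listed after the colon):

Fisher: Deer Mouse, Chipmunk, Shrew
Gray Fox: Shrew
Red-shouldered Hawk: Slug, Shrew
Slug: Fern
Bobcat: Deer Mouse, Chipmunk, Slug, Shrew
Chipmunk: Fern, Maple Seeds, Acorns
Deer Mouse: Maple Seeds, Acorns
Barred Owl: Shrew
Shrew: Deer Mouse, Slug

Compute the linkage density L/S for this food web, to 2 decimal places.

There are L = 19 links among S = 12 species.
L/S = 19/12 = 1.5833 ≈ 1.58.

L/S = 1.58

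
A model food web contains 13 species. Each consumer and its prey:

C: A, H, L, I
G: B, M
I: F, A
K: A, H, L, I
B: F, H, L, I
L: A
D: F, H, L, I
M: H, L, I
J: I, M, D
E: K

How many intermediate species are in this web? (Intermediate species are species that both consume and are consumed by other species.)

6

Intermediate species (has both prey and predators): L, I, B, M, K, D.
Count: 6.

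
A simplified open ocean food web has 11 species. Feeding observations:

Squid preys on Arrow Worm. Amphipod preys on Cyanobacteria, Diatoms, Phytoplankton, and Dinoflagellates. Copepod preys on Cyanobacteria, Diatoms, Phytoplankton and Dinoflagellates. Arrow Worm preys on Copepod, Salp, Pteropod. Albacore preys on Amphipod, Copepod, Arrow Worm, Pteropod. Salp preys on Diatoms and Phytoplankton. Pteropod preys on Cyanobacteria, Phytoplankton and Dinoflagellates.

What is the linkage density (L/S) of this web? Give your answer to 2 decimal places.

L/S = 1.91

There are L = 21 links among S = 11 species.
L/S = 21/11 = 1.9091 ≈ 1.91.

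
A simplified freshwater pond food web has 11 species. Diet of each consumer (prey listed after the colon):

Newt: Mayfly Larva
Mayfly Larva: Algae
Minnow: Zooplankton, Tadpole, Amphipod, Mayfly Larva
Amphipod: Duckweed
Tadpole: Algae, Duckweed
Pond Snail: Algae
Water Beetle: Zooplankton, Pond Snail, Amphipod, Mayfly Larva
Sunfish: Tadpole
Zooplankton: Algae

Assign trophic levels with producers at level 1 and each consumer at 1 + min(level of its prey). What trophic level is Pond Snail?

Trophic level 2

Algae is a producer → level 1.
Pond Snail eats Algae → level 2.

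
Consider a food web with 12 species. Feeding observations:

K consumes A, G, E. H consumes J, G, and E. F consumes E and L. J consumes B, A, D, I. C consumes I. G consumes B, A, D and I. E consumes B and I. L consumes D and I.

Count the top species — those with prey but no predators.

4

Top species (has prey, but nothing eats it): C, F, H, K.
Count: 4.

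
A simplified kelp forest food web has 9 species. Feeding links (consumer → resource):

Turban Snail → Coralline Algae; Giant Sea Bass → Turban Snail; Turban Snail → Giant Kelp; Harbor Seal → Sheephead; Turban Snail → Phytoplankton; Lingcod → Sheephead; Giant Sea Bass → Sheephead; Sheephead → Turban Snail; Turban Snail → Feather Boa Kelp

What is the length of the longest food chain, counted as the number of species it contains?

One longest chain: Phytoplankton → Turban Snail → Sheephead → Lingcod.
It has 4 species and 3 links.

4 species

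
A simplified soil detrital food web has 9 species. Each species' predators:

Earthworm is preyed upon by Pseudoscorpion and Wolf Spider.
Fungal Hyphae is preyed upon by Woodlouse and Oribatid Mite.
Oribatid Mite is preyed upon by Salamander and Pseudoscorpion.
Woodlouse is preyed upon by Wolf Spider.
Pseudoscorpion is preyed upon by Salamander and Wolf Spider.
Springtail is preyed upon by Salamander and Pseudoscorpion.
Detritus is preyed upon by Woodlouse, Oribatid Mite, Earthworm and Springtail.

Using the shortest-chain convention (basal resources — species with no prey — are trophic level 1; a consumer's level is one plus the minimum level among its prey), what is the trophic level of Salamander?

Detritus has no prey (basal) → level 1.
Springtail eats Detritus → level 2.
Salamander eats Springtail → level 3.
No prey of Salamander is below level 2, so 3 is the minimum.

Trophic level 3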